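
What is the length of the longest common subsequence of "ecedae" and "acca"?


LCS of "ecedae" and "acca"
DP table:
           a    c    c    a
      0    0    0    0    0
  e   0    0    0    0    0
  c   0    0    1    1    1
  e   0    0    1    1    1
  d   0    0    1    1    1
  a   0    1    1    1    2
  e   0    1    1    1    2
LCS length = dp[6][4] = 2

2


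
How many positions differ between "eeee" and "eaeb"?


Comparing "eeee" and "eaeb" position by position:
  Position 0: 'e' vs 'e' => same
  Position 1: 'e' vs 'a' => DIFFER
  Position 2: 'e' vs 'e' => same
  Position 3: 'e' vs 'b' => DIFFER
Positions that differ: 2

2


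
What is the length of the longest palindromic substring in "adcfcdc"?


Input: "adcfcdc"
Checking substrings for palindromes:
  [1:6] "dcfcd" (len 5) => palindrome
  [2:5] "cfc" (len 3) => palindrome
  [4:7] "cdc" (len 3) => palindrome
Longest palindromic substring: "dcfcd" with length 5

5


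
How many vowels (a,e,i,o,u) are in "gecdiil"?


Input: gecdiil
Checking each character:
  'g' at position 0: consonant
  'e' at position 1: vowel (running total: 1)
  'c' at position 2: consonant
  'd' at position 3: consonant
  'i' at position 4: vowel (running total: 2)
  'i' at position 5: vowel (running total: 3)
  'l' at position 6: consonant
Total vowels: 3

3


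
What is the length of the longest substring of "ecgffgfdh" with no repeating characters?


Input: "ecgffgfdh"
Sliding window (track last position of each char):
  Position 0 ('e'): window [0,0] length 1 -- new best
  Position 1 ('c'): window [0,1] length 2 -- new best
  Position 2 ('g'): window [0,2] length 3 -- new best
  Position 3 ('f'): window [0,3] length 4 -- new best
  Position 4 ('f'): repeat (last at 3), move window start to 4
  Position 4 ('f'): window [4,4] length 1
  Position 5 ('g'): window [4,5] length 2
  Position 6 ('f'): repeat (last at 4), move window start to 5
  Position 6 ('f'): window [5,6] length 2
  Position 7 ('d'): window [5,7] length 3
  Position 8 ('h'): window [5,8] length 4
Longest substring with no repeats: "ecgf" with length 4

4


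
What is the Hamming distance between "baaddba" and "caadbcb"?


Comparing "baaddba" and "caadbcb" position by position:
  Position 0: 'b' vs 'c' => differ
  Position 1: 'a' vs 'a' => same
  Position 2: 'a' vs 'a' => same
  Position 3: 'd' vs 'd' => same
  Position 4: 'd' vs 'b' => differ
  Position 5: 'b' vs 'c' => differ
  Position 6: 'a' vs 'b' => differ
Total differences (Hamming distance): 4

4


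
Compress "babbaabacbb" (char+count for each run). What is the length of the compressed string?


Input: babbaabacbb
Runs:
  'b' x 1 => "b1"
  'a' x 1 => "a1"
  'b' x 2 => "b2"
  'a' x 2 => "a2"
  'b' x 1 => "b1"
  'a' x 1 => "a1"
  'c' x 1 => "c1"
  'b' x 2 => "b2"
Compressed: "b1a1b2a2b1a1c1b2"
Compressed length: 16

16


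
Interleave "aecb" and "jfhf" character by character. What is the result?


Interleaving "aecb" and "jfhf":
  Position 0: 'a' from first, 'j' from second => "aj"
  Position 1: 'e' from first, 'f' from second => "ef"
  Position 2: 'c' from first, 'h' from second => "ch"
  Position 3: 'b' from first, 'f' from second => "bf"
Result: ajefchbf

ajefchbf


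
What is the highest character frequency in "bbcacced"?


Input: bbcacced
Character counts:
  'a': 1
  'b': 2
  'c': 3
  'd': 1
  'e': 1
Maximum frequency: 3

3


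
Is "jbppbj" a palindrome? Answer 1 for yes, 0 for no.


Input: jbppbj
Reversed: jbppbj
  Compare pos 0 ('j') with pos 5 ('j'): match
  Compare pos 1 ('b') with pos 4 ('b'): match
  Compare pos 2 ('p') with pos 3 ('p'): match
Result: palindrome

1


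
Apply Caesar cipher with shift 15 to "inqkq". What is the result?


Caesar cipher: shift "inqkq" by 15
  'i' (pos 8) + 15 = pos 23 = 'x'
  'n' (pos 13) + 15 = pos 2 = 'c'
  'q' (pos 16) + 15 = pos 5 = 'f'
  'k' (pos 10) + 15 = pos 25 = 'z'
  'q' (pos 16) + 15 = pos 5 = 'f'
Result: xcfzf

xcfzf


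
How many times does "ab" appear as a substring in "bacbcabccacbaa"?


Searching for "ab" in "bacbcabccacbaa"
Scanning each position:
  Position 0: "ba" => no
  Position 1: "ac" => no
  Position 2: "cb" => no
  Position 3: "bc" => no
  Position 4: "ca" => no
  Position 5: "ab" => MATCH
  Position 6: "bc" => no
  Position 7: "cc" => no
  Position 8: "ca" => no
  Position 9: "ac" => no
  Position 10: "cb" => no
  Position 11: "ba" => no
  Position 12: "aa" => no
Total occurrences: 1

1


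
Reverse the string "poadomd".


Input: poadomd
Reading characters right to left:
  Position 6: 'd'
  Position 5: 'm'
  Position 4: 'o'
  Position 3: 'd'
  Position 2: 'a'
  Position 1: 'o'
  Position 0: 'p'
Reversed: dmodaop

dmodaop


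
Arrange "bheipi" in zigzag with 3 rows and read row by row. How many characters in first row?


Zigzag "bheipi" into 3 rows:
Placing characters:
  'b' => row 0
  'h' => row 1
  'e' => row 2
  'i' => row 1
  'p' => row 0
  'i' => row 1
Rows:
  Row 0: "bp"
  Row 1: "hii"
  Row 2: "e"
First row length: 2

2


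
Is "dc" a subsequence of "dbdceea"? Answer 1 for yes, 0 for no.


Check if "dc" is a subsequence of "dbdceea"
Greedy scan:
  Position 0 ('d'): matches sub[0] = 'd'
  Position 1 ('b'): no match needed
  Position 2 ('d'): no match needed
  Position 3 ('c'): matches sub[1] = 'c'
  Position 4 ('e'): no match needed
  Position 5 ('e'): no match needed
  Position 6 ('a'): no match needed
All 2 characters matched => is a subsequence

1


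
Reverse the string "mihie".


Input: mihie
Reading characters right to left:
  Position 4: 'e'
  Position 3: 'i'
  Position 2: 'h'
  Position 1: 'i'
  Position 0: 'm'
Reversed: eihim

eihim


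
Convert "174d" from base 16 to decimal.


Input: "174d" in base 16
Positional expansion:
  Digit '1' (value 1) x 16^3 = 4096
  Digit '7' (value 7) x 16^2 = 1792
  Digit '4' (value 4) x 16^1 = 64
  Digit 'd' (value 13) x 16^0 = 13
Sum = 5965

5965


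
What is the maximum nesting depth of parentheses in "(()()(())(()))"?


Input: "(()()(())(()))"
Tracking depth:
  Position 0 '(': depth becomes 1
  Position 1 '(': depth becomes 2
  Position 2 ')': depth becomes 1
  Position 3 '(': depth becomes 2
  Position 4 ')': depth becomes 1
  Position 5 '(': depth becomes 2
  Position 6 '(': depth becomes 3
  Position 7 ')': depth becomes 2
  Position 8 ')': depth becomes 1
  Position 9 '(': depth becomes 2
  Position 10 '(': depth becomes 3
  Position 11 ')': depth becomes 2
  Position 12 ')': depth becomes 1
  Position 13 ')': depth becomes 0
Maximum depth reached: 3

3


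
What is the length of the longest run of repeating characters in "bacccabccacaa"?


Input: "bacccabccacaa"
Scanning for longest run:
  Position 1 ('a'): new char, reset run to 1
  Position 2 ('c'): new char, reset run to 1
  Position 3 ('c'): continues run of 'c', length=2
  Position 4 ('c'): continues run of 'c', length=3
  Position 5 ('a'): new char, reset run to 1
  Position 6 ('b'): new char, reset run to 1
  Position 7 ('c'): new char, reset run to 1
  Position 8 ('c'): continues run of 'c', length=2
  Position 9 ('a'): new char, reset run to 1
  Position 10 ('c'): new char, reset run to 1
  Position 11 ('a'): new char, reset run to 1
  Position 12 ('a'): continues run of 'a', length=2
Longest run: 'c' with length 3

3


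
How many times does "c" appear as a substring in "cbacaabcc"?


Searching for "c" in "cbacaabcc"
Scanning each position:
  Position 0: "c" => MATCH
  Position 1: "b" => no
  Position 2: "a" => no
  Position 3: "c" => MATCH
  Position 4: "a" => no
  Position 5: "a" => no
  Position 6: "b" => no
  Position 7: "c" => MATCH
  Position 8: "c" => MATCH
Total occurrences: 4

4


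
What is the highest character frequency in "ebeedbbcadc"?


Input: ebeedbbcadc
Character counts:
  'a': 1
  'b': 3
  'c': 2
  'd': 2
  'e': 3
Maximum frequency: 3

3


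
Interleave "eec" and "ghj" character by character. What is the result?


Interleaving "eec" and "ghj":
  Position 0: 'e' from first, 'g' from second => "eg"
  Position 1: 'e' from first, 'h' from second => "eh"
  Position 2: 'c' from first, 'j' from second => "cj"
Result: egehcj

egehcj


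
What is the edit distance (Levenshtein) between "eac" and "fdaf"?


Computing edit distance: "eac" -> "fdaf"
DP table:
           f    d    a    f
      0    1    2    3    4
  e   1    1    2    3    4
  a   2    2    2    2    3
  c   3    3    3    3    3
Edit distance = dp[3][4] = 3

3


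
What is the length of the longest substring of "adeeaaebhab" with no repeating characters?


Input: "adeeaaebhab"
Sliding window (track last position of each char):
  Position 0 ('a'): window [0,0] length 1 -- new best
  Position 1 ('d'): window [0,1] length 2 -- new best
  Position 2 ('e'): window [0,2] length 3 -- new best
  Position 3 ('e'): repeat (last at 2), move window start to 3
  Position 3 ('e'): window [3,3] length 1
  Position 4 ('a'): window [3,4] length 2
  Position 5 ('a'): repeat (last at 4), move window start to 5
  Position 5 ('a'): window [5,5] length 1
  Position 6 ('e'): window [5,6] length 2
  Position 7 ('b'): window [5,7] length 3
  Position 8 ('h'): window [5,8] length 4 -- new best
  Position 9 ('a'): repeat (last at 5), move window start to 6
  Position 9 ('a'): window [6,9] length 4
  Position 10 ('b'): repeat (last at 7), move window start to 8
  Position 10 ('b'): window [8,10] length 3
Longest substring with no repeats: "aebh" with length 4

4


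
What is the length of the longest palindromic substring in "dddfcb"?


Input: "dddfcb"
Checking substrings for palindromes:
  [0:3] "ddd" (len 3) => palindrome
  [0:2] "dd" (len 2) => palindrome
  [1:3] "dd" (len 2) => palindrome
Longest palindromic substring: "ddd" with length 3

3


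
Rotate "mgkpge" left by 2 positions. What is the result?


Input: "mgkpge", rotate left by 2
First 2 characters: "mg"
Remaining characters: "kpge"
Concatenate remaining + first: "kpge" + "mg" = "kpgemg"

kpgemg


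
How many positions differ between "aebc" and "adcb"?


Comparing "aebc" and "adcb" position by position:
  Position 0: 'a' vs 'a' => same
  Position 1: 'e' vs 'd' => DIFFER
  Position 2: 'b' vs 'c' => DIFFER
  Position 3: 'c' vs 'b' => DIFFER
Positions that differ: 3

3


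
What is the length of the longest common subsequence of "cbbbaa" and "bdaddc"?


LCS of "cbbbaa" and "bdaddc"
DP table:
           b    d    a    d    d    c
      0    0    0    0    0    0    0
  c   0    0    0    0    0    0    1
  b   0    1    1    1    1    1    1
  b   0    1    1    1    1    1    1
  b   0    1    1    1    1    1    1
  a   0    1    1    2    2    2    2
  a   0    1    1    2    2    2    2
LCS length = dp[6][6] = 2

2


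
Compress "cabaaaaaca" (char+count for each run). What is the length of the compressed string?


Input: cabaaaaaca
Runs:
  'c' x 1 => "c1"
  'a' x 1 => "a1"
  'b' x 1 => "b1"
  'a' x 5 => "a5"
  'c' x 1 => "c1"
  'a' x 1 => "a1"
Compressed: "c1a1b1a5c1a1"
Compressed length: 12

12


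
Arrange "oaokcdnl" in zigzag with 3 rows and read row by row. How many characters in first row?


Zigzag "oaokcdnl" into 3 rows:
Placing characters:
  'o' => row 0
  'a' => row 1
  'o' => row 2
  'k' => row 1
  'c' => row 0
  'd' => row 1
  'n' => row 2
  'l' => row 1
Rows:
  Row 0: "oc"
  Row 1: "akdl"
  Row 2: "on"
First row length: 2

2


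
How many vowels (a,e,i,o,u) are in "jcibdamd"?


Input: jcibdamd
Checking each character:
  'j' at position 0: consonant
  'c' at position 1: consonant
  'i' at position 2: vowel (running total: 1)
  'b' at position 3: consonant
  'd' at position 4: consonant
  'a' at position 5: vowel (running total: 2)
  'm' at position 6: consonant
  'd' at position 7: consonant
Total vowels: 2

2


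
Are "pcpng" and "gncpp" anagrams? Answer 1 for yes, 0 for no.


Strings: "pcpng", "gncpp"
Sorted first:  cgnpp
Sorted second: cgnpp
Sorted forms match => anagrams

1


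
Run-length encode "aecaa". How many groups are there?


Input: aecaa
Scanning for consecutive runs:
  Group 1: 'a' x 1 (positions 0-0)
  Group 2: 'e' x 1 (positions 1-1)
  Group 3: 'c' x 1 (positions 2-2)
  Group 4: 'a' x 2 (positions 3-4)
Total groups: 4

4


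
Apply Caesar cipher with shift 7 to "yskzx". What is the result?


Caesar cipher: shift "yskzx" by 7
  'y' (pos 24) + 7 = pos 5 = 'f'
  's' (pos 18) + 7 = pos 25 = 'z'
  'k' (pos 10) + 7 = pos 17 = 'r'
  'z' (pos 25) + 7 = pos 6 = 'g'
  'x' (pos 23) + 7 = pos 4 = 'e'
Result: fzrge

fzrge


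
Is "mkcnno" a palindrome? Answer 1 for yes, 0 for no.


Input: mkcnno
Reversed: onnckm
  Compare pos 0 ('m') with pos 5 ('o'): MISMATCH
  Compare pos 1 ('k') with pos 4 ('n'): MISMATCH
  Compare pos 2 ('c') with pos 3 ('n'): MISMATCH
Result: not a palindrome

0


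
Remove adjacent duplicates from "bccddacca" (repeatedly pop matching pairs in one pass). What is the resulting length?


Input: bccddacca
Stack-based adjacent duplicate removal:
  Read 'b': push. Stack: b
  Read 'c': push. Stack: bc
  Read 'c': matches stack top 'c' => pop. Stack: b
  Read 'd': push. Stack: bd
  Read 'd': matches stack top 'd' => pop. Stack: b
  Read 'a': push. Stack: ba
  Read 'c': push. Stack: bac
  Read 'c': matches stack top 'c' => pop. Stack: ba
  Read 'a': matches stack top 'a' => pop. Stack: b
Final stack: "b" (length 1)

1


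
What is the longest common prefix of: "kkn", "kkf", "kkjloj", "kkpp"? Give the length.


Words: kkn, kkf, kkjloj, kkpp
  Position 0: all 'k' => match
  Position 1: all 'k' => match
  Position 2: ('n', 'f', 'j', 'p') => mismatch, stop
LCP = "kk" (length 2)

2


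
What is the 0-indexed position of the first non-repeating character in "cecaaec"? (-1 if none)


Input: cecaaec
Character frequencies:
  'a': 2
  'c': 3
  'e': 2
Scanning left to right for freq == 1:
  Position 0 ('c'): freq=3, skip
  Position 1 ('e'): freq=2, skip
  Position 2 ('c'): freq=3, skip
  Position 3 ('a'): freq=2, skip
  Position 4 ('a'): freq=2, skip
  Position 5 ('e'): freq=2, skip
  Position 6 ('c'): freq=3, skip
  No unique character found => answer = -1

-1


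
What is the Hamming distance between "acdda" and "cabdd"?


Comparing "acdda" and "cabdd" position by position:
  Position 0: 'a' vs 'c' => differ
  Position 1: 'c' vs 'a' => differ
  Position 2: 'd' vs 'b' => differ
  Position 3: 'd' vs 'd' => same
  Position 4: 'a' vs 'd' => differ
Total differences (Hamming distance): 4

4


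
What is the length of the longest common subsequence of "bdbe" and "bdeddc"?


LCS of "bdbe" and "bdeddc"
DP table:
           b    d    e    d    d    c
      0    0    0    0    0    0    0
  b   0    1    1    1    1    1    1
  d   0    1    2    2    2    2    2
  b   0    1    2    2    2    2    2
  e   0    1    2    3    3    3    3
LCS length = dp[4][6] = 3

3


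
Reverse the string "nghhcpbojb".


Input: nghhcpbojb
Reading characters right to left:
  Position 9: 'b'
  Position 8: 'j'
  Position 7: 'o'
  Position 6: 'b'
  Position 5: 'p'
  Position 4: 'c'
  Position 3: 'h'
  Position 2: 'h'
  Position 1: 'g'
  Position 0: 'n'
Reversed: bjobpchhgn

bjobpchhgn


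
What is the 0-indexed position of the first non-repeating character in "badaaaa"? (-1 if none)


Input: badaaaa
Character frequencies:
  'a': 5
  'b': 1
  'd': 1
Scanning left to right for freq == 1:
  Position 0 ('b'): unique! => answer = 0

0


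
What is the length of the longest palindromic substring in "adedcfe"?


Input: "adedcfe"
Checking substrings for palindromes:
  [1:4] "ded" (len 3) => palindrome
Longest palindromic substring: "ded" with length 3

3


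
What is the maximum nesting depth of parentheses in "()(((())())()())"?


Input: "()(((())())()())"
Tracking depth:
  Position 0 '(': depth becomes 1
  Position 1 ')': depth becomes 0
  Position 2 '(': depth becomes 1
  Position 3 '(': depth becomes 2
  Position 4 '(': depth becomes 3
  Position 5 '(': depth becomes 4
  Position 6 ')': depth becomes 3
  Position 7 ')': depth becomes 2
  Position 8 '(': depth becomes 3
  Position 9 ')': depth becomes 2
  Position 10 ')': depth becomes 1
  Position 11 '(': depth becomes 2
  Position 12 ')': depth becomes 1
  Position 13 '(': depth becomes 2
  Position 14 ')': depth becomes 1
  Position 15 ')': depth becomes 0
Maximum depth reached: 4

4


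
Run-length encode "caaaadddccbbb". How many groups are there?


Input: caaaadddccbbb
Scanning for consecutive runs:
  Group 1: 'c' x 1 (positions 0-0)
  Group 2: 'a' x 4 (positions 1-4)
  Group 3: 'd' x 3 (positions 5-7)
  Group 4: 'c' x 2 (positions 8-9)
  Group 5: 'b' x 3 (positions 10-12)
Total groups: 5

5


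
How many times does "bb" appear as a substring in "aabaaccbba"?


Searching for "bb" in "aabaaccbba"
Scanning each position:
  Position 0: "aa" => no
  Position 1: "ab" => no
  Position 2: "ba" => no
  Position 3: "aa" => no
  Position 4: "ac" => no
  Position 5: "cc" => no
  Position 6: "cb" => no
  Position 7: "bb" => MATCH
  Position 8: "ba" => no
Total occurrences: 1

1


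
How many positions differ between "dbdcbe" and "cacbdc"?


Comparing "dbdcbe" and "cacbdc" position by position:
  Position 0: 'd' vs 'c' => DIFFER
  Position 1: 'b' vs 'a' => DIFFER
  Position 2: 'd' vs 'c' => DIFFER
  Position 3: 'c' vs 'b' => DIFFER
  Position 4: 'b' vs 'd' => DIFFER
  Position 5: 'e' vs 'c' => DIFFER
Positions that differ: 6

6


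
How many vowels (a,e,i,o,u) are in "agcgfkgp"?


Input: agcgfkgp
Checking each character:
  'a' at position 0: vowel (running total: 1)
  'g' at position 1: consonant
  'c' at position 2: consonant
  'g' at position 3: consonant
  'f' at position 4: consonant
  'k' at position 5: consonant
  'g' at position 6: consonant
  'p' at position 7: consonant
Total vowels: 1

1


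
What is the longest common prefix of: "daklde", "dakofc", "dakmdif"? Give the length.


Words: daklde, dakofc, dakmdif
  Position 0: all 'd' => match
  Position 1: all 'a' => match
  Position 2: all 'k' => match
  Position 3: ('l', 'o', 'm') => mismatch, stop
LCP = "dak" (length 3)

3


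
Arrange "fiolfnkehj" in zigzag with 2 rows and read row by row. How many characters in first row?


Zigzag "fiolfnkehj" into 2 rows:
Placing characters:
  'f' => row 0
  'i' => row 1
  'o' => row 0
  'l' => row 1
  'f' => row 0
  'n' => row 1
  'k' => row 0
  'e' => row 1
  'h' => row 0
  'j' => row 1
Rows:
  Row 0: "fofkh"
  Row 1: "ilnej"
First row length: 5

5


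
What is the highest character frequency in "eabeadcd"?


Input: eabeadcd
Character counts:
  'a': 2
  'b': 1
  'c': 1
  'd': 2
  'e': 2
Maximum frequency: 2

2


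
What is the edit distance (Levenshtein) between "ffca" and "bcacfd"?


Computing edit distance: "ffca" -> "bcacfd"
DP table:
           b    c    a    c    f    d
      0    1    2    3    4    5    6
  f   1    1    2    3    4    4    5
  f   2    2    2    3    4    4    5
  c   3    3    2    3    3    4    5
  a   4    4    3    2    3    4    5
Edit distance = dp[4][6] = 5

5


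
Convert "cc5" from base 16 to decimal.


Input: "cc5" in base 16
Positional expansion:
  Digit 'c' (value 12) x 16^2 = 3072
  Digit 'c' (value 12) x 16^1 = 192
  Digit '5' (value 5) x 16^0 = 5
Sum = 3269

3269


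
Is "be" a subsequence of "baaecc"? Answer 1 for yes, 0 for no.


Check if "be" is a subsequence of "baaecc"
Greedy scan:
  Position 0 ('b'): matches sub[0] = 'b'
  Position 1 ('a'): no match needed
  Position 2 ('a'): no match needed
  Position 3 ('e'): matches sub[1] = 'e'
  Position 4 ('c'): no match needed
  Position 5 ('c'): no match needed
All 2 characters matched => is a subsequence

1


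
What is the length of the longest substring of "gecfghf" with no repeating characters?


Input: "gecfghf"
Sliding window (track last position of each char):
  Position 0 ('g'): window [0,0] length 1 -- new best
  Position 1 ('e'): window [0,1] length 2 -- new best
  Position 2 ('c'): window [0,2] length 3 -- new best
  Position 3 ('f'): window [0,3] length 4 -- new best
  Position 4 ('g'): repeat (last at 0), move window start to 1
  Position 4 ('g'): window [1,4] length 4
  Position 5 ('h'): window [1,5] length 5 -- new best
  Position 6 ('f'): repeat (last at 3), move window start to 4
  Position 6 ('f'): window [4,6] length 3
Longest substring with no repeats: "ecfgh" with length 5

5


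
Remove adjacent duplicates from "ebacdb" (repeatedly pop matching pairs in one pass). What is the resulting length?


Input: ebacdb
Stack-based adjacent duplicate removal:
  Read 'e': push. Stack: e
  Read 'b': push. Stack: eb
  Read 'a': push. Stack: eba
  Read 'c': push. Stack: ebac
  Read 'd': push. Stack: ebacd
  Read 'b': push. Stack: ebacdb
Final stack: "ebacdb" (length 6)

6


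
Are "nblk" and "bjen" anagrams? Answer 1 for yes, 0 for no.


Strings: "nblk", "bjen"
Sorted first:  bkln
Sorted second: bejn
Differ at position 1: 'k' vs 'e' => not anagrams

0


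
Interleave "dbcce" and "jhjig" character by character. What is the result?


Interleaving "dbcce" and "jhjig":
  Position 0: 'd' from first, 'j' from second => "dj"
  Position 1: 'b' from first, 'h' from second => "bh"
  Position 2: 'c' from first, 'j' from second => "cj"
  Position 3: 'c' from first, 'i' from second => "ci"
  Position 4: 'e' from first, 'g' from second => "eg"
Result: djbhcjcieg

djbhcjcieg


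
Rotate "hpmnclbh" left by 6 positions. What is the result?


Input: "hpmnclbh", rotate left by 6
First 6 characters: "hpmncl"
Remaining characters: "bh"
Concatenate remaining + first: "bh" + "hpmncl" = "bhhpmncl"

bhhpmncl


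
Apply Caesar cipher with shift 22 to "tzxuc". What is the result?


Caesar cipher: shift "tzxuc" by 22
  't' (pos 19) + 22 = pos 15 = 'p'
  'z' (pos 25) + 22 = pos 21 = 'v'
  'x' (pos 23) + 22 = pos 19 = 't'
  'u' (pos 20) + 22 = pos 16 = 'q'
  'c' (pos 2) + 22 = pos 24 = 'y'
Result: pvtqy

pvtqy


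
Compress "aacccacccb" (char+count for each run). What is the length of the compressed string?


Input: aacccacccb
Runs:
  'a' x 2 => "a2"
  'c' x 3 => "c3"
  'a' x 1 => "a1"
  'c' x 3 => "c3"
  'b' x 1 => "b1"
Compressed: "a2c3a1c3b1"
Compressed length: 10

10


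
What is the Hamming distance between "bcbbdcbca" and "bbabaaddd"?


Comparing "bcbbdcbca" and "bbabaaddd" position by position:
  Position 0: 'b' vs 'b' => same
  Position 1: 'c' vs 'b' => differ
  Position 2: 'b' vs 'a' => differ
  Position 3: 'b' vs 'b' => same
  Position 4: 'd' vs 'a' => differ
  Position 5: 'c' vs 'a' => differ
  Position 6: 'b' vs 'd' => differ
  Position 7: 'c' vs 'd' => differ
  Position 8: 'a' vs 'd' => differ
Total differences (Hamming distance): 7

7


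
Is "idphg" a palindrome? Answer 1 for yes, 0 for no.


Input: idphg
Reversed: ghpdi
  Compare pos 0 ('i') with pos 4 ('g'): MISMATCH
  Compare pos 1 ('d') with pos 3 ('h'): MISMATCH
Result: not a palindrome

0


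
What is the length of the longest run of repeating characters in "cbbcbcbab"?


Input: "cbbcbcbab"
Scanning for longest run:
  Position 1 ('b'): new char, reset run to 1
  Position 2 ('b'): continues run of 'b', length=2
  Position 3 ('c'): new char, reset run to 1
  Position 4 ('b'): new char, reset run to 1
  Position 5 ('c'): new char, reset run to 1
  Position 6 ('b'): new char, reset run to 1
  Position 7 ('a'): new char, reset run to 1
  Position 8 ('b'): new char, reset run to 1
Longest run: 'b' with length 2

2


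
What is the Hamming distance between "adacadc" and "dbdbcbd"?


Comparing "adacadc" and "dbdbcbd" position by position:
  Position 0: 'a' vs 'd' => differ
  Position 1: 'd' vs 'b' => differ
  Position 2: 'a' vs 'd' => differ
  Position 3: 'c' vs 'b' => differ
  Position 4: 'a' vs 'c' => differ
  Position 5: 'd' vs 'b' => differ
  Position 6: 'c' vs 'd' => differ
Total differences (Hamming distance): 7

7


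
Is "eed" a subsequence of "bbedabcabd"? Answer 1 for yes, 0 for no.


Check if "eed" is a subsequence of "bbedabcabd"
Greedy scan:
  Position 0 ('b'): no match needed
  Position 1 ('b'): no match needed
  Position 2 ('e'): matches sub[0] = 'e'
  Position 3 ('d'): no match needed
  Position 4 ('a'): no match needed
  Position 5 ('b'): no match needed
  Position 6 ('c'): no match needed
  Position 7 ('a'): no match needed
  Position 8 ('b'): no match needed
  Position 9 ('d'): no match needed
Only matched 1/3 characters => not a subsequence

0


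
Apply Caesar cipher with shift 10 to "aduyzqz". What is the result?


Caesar cipher: shift "aduyzqz" by 10
  'a' (pos 0) + 10 = pos 10 = 'k'
  'd' (pos 3) + 10 = pos 13 = 'n'
  'u' (pos 20) + 10 = pos 4 = 'e'
  'y' (pos 24) + 10 = pos 8 = 'i'
  'z' (pos 25) + 10 = pos 9 = 'j'
  'q' (pos 16) + 10 = pos 0 = 'a'
  'z' (pos 25) + 10 = pos 9 = 'j'
Result: kneijaj

kneijaj


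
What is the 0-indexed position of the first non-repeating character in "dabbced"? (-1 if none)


Input: dabbced
Character frequencies:
  'a': 1
  'b': 2
  'c': 1
  'd': 2
  'e': 1
Scanning left to right for freq == 1:
  Position 0 ('d'): freq=2, skip
  Position 1 ('a'): unique! => answer = 1

1


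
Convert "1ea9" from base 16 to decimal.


Input: "1ea9" in base 16
Positional expansion:
  Digit '1' (value 1) x 16^3 = 4096
  Digit 'e' (value 14) x 16^2 = 3584
  Digit 'a' (value 10) x 16^1 = 160
  Digit '9' (value 9) x 16^0 = 9
Sum = 7849

7849


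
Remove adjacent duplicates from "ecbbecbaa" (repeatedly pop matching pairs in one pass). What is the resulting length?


Input: ecbbecbaa
Stack-based adjacent duplicate removal:
  Read 'e': push. Stack: e
  Read 'c': push. Stack: ec
  Read 'b': push. Stack: ecb
  Read 'b': matches stack top 'b' => pop. Stack: ec
  Read 'e': push. Stack: ece
  Read 'c': push. Stack: ecec
  Read 'b': push. Stack: ececb
  Read 'a': push. Stack: ececba
  Read 'a': matches stack top 'a' => pop. Stack: ececb
Final stack: "ececb" (length 5)

5


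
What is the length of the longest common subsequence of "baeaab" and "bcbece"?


LCS of "baeaab" and "bcbece"
DP table:
           b    c    b    e    c    e
      0    0    0    0    0    0    0
  b   0    1    1    1    1    1    1
  a   0    1    1    1    1    1    1
  e   0    1    1    1    2    2    2
  a   0    1    1    1    2    2    2
  a   0    1    1    1    2    2    2
  b   0    1    1    2    2    2    2
LCS length = dp[6][6] = 2

2


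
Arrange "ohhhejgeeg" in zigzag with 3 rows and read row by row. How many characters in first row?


Zigzag "ohhhejgeeg" into 3 rows:
Placing characters:
  'o' => row 0
  'h' => row 1
  'h' => row 2
  'h' => row 1
  'e' => row 0
  'j' => row 1
  'g' => row 2
  'e' => row 1
  'e' => row 0
  'g' => row 1
Rows:
  Row 0: "oee"
  Row 1: "hhjeg"
  Row 2: "hg"
First row length: 3

3


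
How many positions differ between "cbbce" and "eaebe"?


Comparing "cbbce" and "eaebe" position by position:
  Position 0: 'c' vs 'e' => DIFFER
  Position 1: 'b' vs 'a' => DIFFER
  Position 2: 'b' vs 'e' => DIFFER
  Position 3: 'c' vs 'b' => DIFFER
  Position 4: 'e' vs 'e' => same
Positions that differ: 4

4


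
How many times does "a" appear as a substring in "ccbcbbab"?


Searching for "a" in "ccbcbbab"
Scanning each position:
  Position 0: "c" => no
  Position 1: "c" => no
  Position 2: "b" => no
  Position 3: "c" => no
  Position 4: "b" => no
  Position 5: "b" => no
  Position 6: "a" => MATCH
  Position 7: "b" => no
Total occurrences: 1

1


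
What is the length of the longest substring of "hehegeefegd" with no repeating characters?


Input: "hehegeefegd"
Sliding window (track last position of each char):
  Position 0 ('h'): window [0,0] length 1 -- new best
  Position 1 ('e'): window [0,1] length 2 -- new best
  Position 2 ('h'): repeat (last at 0), move window start to 1
  Position 2 ('h'): window [1,2] length 2
  Position 3 ('e'): repeat (last at 1), move window start to 2
  Position 3 ('e'): window [2,3] length 2
  Position 4 ('g'): window [2,4] length 3 -- new best
  Position 5 ('e'): repeat (last at 3), move window start to 4
  Position 5 ('e'): window [4,5] length 2
  Position 6 ('e'): repeat (last at 5), move window start to 6
  Position 6 ('e'): window [6,6] length 1
  Position 7 ('f'): window [6,7] length 2
  Position 8 ('e'): repeat (last at 6), move window start to 7
  Position 8 ('e'): window [7,8] length 2
  Position 9 ('g'): window [7,9] length 3
  Position 10 ('d'): window [7,10] length 4 -- new best
Longest substring with no repeats: "fegd" with length 4

4


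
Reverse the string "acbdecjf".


Input: acbdecjf
Reading characters right to left:
  Position 7: 'f'
  Position 6: 'j'
  Position 5: 'c'
  Position 4: 'e'
  Position 3: 'd'
  Position 2: 'b'
  Position 1: 'c'
  Position 0: 'a'
Reversed: fjcedbca

fjcedbca


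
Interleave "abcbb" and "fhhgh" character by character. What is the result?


Interleaving "abcbb" and "fhhgh":
  Position 0: 'a' from first, 'f' from second => "af"
  Position 1: 'b' from first, 'h' from second => "bh"
  Position 2: 'c' from first, 'h' from second => "ch"
  Position 3: 'b' from first, 'g' from second => "bg"
  Position 4: 'b' from first, 'h' from second => "bh"
Result: afbhchbgbh

afbhchbgbh


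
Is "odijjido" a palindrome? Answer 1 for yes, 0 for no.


Input: odijjido
Reversed: odijjido
  Compare pos 0 ('o') with pos 7 ('o'): match
  Compare pos 1 ('d') with pos 6 ('d'): match
  Compare pos 2 ('i') with pos 5 ('i'): match
  Compare pos 3 ('j') with pos 4 ('j'): match
Result: palindrome

1


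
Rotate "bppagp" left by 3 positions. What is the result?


Input: "bppagp", rotate left by 3
First 3 characters: "bpp"
Remaining characters: "agp"
Concatenate remaining + first: "agp" + "bpp" = "agpbpp"

agpbpp


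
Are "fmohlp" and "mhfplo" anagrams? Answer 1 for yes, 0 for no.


Strings: "fmohlp", "mhfplo"
Sorted first:  fhlmop
Sorted second: fhlmop
Sorted forms match => anagrams

1


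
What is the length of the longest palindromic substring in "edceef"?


Input: "edceef"
Checking substrings for palindromes:
  [3:5] "ee" (len 2) => palindrome
Longest palindromic substring: "ee" with length 2

2


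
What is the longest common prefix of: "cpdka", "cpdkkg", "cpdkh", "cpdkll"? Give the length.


Words: cpdka, cpdkkg, cpdkh, cpdkll
  Position 0: all 'c' => match
  Position 1: all 'p' => match
  Position 2: all 'd' => match
  Position 3: all 'k' => match
  Position 4: ('a', 'k', 'h', 'l') => mismatch, stop
LCP = "cpdk" (length 4)

4


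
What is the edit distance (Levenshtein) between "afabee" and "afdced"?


Computing edit distance: "afabee" -> "afdced"
DP table:
           a    f    d    c    e    d
      0    1    2    3    4    5    6
  a   1    0    1    2    3    4    5
  f   2    1    0    1    2    3    4
  a   3    2    1    1    2    3    4
  b   4    3    2    2    2    3    4
  e   5    4    3    3    3    2    3
  e   6    5    4    4    4    3    3
Edit distance = dp[6][6] = 3

3


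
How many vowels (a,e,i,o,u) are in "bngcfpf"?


Input: bngcfpf
Checking each character:
  'b' at position 0: consonant
  'n' at position 1: consonant
  'g' at position 2: consonant
  'c' at position 3: consonant
  'f' at position 4: consonant
  'p' at position 5: consonant
  'f' at position 6: consonant
Total vowels: 0

0


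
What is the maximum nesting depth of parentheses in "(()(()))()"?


Input: "(()(()))()"
Tracking depth:
  Position 0 '(': depth becomes 1
  Position 1 '(': depth becomes 2
  Position 2 ')': depth becomes 1
  Position 3 '(': depth becomes 2
  Position 4 '(': depth becomes 3
  Position 5 ')': depth becomes 2
  Position 6 ')': depth becomes 1
  Position 7 ')': depth becomes 0
  Position 8 '(': depth becomes 1
  Position 9 ')': depth becomes 0
Maximum depth reached: 3

3


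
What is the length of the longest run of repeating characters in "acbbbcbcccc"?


Input: "acbbbcbcccc"
Scanning for longest run:
  Position 1 ('c'): new char, reset run to 1
  Position 2 ('b'): new char, reset run to 1
  Position 3 ('b'): continues run of 'b', length=2
  Position 4 ('b'): continues run of 'b', length=3
  Position 5 ('c'): new char, reset run to 1
  Position 6 ('b'): new char, reset run to 1
  Position 7 ('c'): new char, reset run to 1
  Position 8 ('c'): continues run of 'c', length=2
  Position 9 ('c'): continues run of 'c', length=3
  Position 10 ('c'): continues run of 'c', length=4
Longest run: 'c' with length 4

4


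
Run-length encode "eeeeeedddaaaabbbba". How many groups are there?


Input: eeeeeedddaaaabbbba
Scanning for consecutive runs:
  Group 1: 'e' x 6 (positions 0-5)
  Group 2: 'd' x 3 (positions 6-8)
  Group 3: 'a' x 4 (positions 9-12)
  Group 4: 'b' x 4 (positions 13-16)
  Group 5: 'a' x 1 (positions 17-17)
Total groups: 5

5


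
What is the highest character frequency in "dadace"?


Input: dadace
Character counts:
  'a': 2
  'c': 1
  'd': 2
  'e': 1
Maximum frequency: 2

2


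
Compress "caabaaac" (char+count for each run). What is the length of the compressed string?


Input: caabaaac
Runs:
  'c' x 1 => "c1"
  'a' x 2 => "a2"
  'b' x 1 => "b1"
  'a' x 3 => "a3"
  'c' x 1 => "c1"
Compressed: "c1a2b1a3c1"
Compressed length: 10

10


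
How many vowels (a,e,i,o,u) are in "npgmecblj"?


Input: npgmecblj
Checking each character:
  'n' at position 0: consonant
  'p' at position 1: consonant
  'g' at position 2: consonant
  'm' at position 3: consonant
  'e' at position 4: vowel (running total: 1)
  'c' at position 5: consonant
  'b' at position 6: consonant
  'l' at position 7: consonant
  'j' at position 8: consonant
Total vowels: 1

1


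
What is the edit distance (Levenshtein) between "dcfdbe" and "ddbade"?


Computing edit distance: "dcfdbe" -> "ddbade"
DP table:
           d    d    b    a    d    e
      0    1    2    3    4    5    6
  d   1    0    1    2    3    4    5
  c   2    1    1    2    3    4    5
  f   3    2    2    2    3    4    5
  d   4    3    2    3    3    3    4
  b   5    4    3    2    3    4    4
  e   6    5    4    3    3    4    4
Edit distance = dp[6][6] = 4

4


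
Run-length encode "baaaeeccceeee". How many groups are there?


Input: baaaeeccceeee
Scanning for consecutive runs:
  Group 1: 'b' x 1 (positions 0-0)
  Group 2: 'a' x 3 (positions 1-3)
  Group 3: 'e' x 2 (positions 4-5)
  Group 4: 'c' x 3 (positions 6-8)
  Group 5: 'e' x 4 (positions 9-12)
Total groups: 5

5


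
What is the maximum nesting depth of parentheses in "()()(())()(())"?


Input: "()()(())()(())"
Tracking depth:
  Position 0 '(': depth becomes 1
  Position 1 ')': depth becomes 0
  Position 2 '(': depth becomes 1
  Position 3 ')': depth becomes 0
  Position 4 '(': depth becomes 1
  Position 5 '(': depth becomes 2
  Position 6 ')': depth becomes 1
  Position 7 ')': depth becomes 0
  Position 8 '(': depth becomes 1
  Position 9 ')': depth becomes 0
  Position 10 '(': depth becomes 1
  Position 11 '(': depth becomes 2
  Position 12 ')': depth becomes 1
  Position 13 ')': depth becomes 0
Maximum depth reached: 2

2


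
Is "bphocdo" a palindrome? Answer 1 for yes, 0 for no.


Input: bphocdo
Reversed: odcohpb
  Compare pos 0 ('b') with pos 6 ('o'): MISMATCH
  Compare pos 1 ('p') with pos 5 ('d'): MISMATCH
  Compare pos 2 ('h') with pos 4 ('c'): MISMATCH
Result: not a palindrome

0


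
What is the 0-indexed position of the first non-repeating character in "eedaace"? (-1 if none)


Input: eedaace
Character frequencies:
  'a': 2
  'c': 1
  'd': 1
  'e': 3
Scanning left to right for freq == 1:
  Position 0 ('e'): freq=3, skip
  Position 1 ('e'): freq=3, skip
  Position 2 ('d'): unique! => answer = 2

2


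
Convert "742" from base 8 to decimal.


Input: "742" in base 8
Positional expansion:
  Digit '7' (value 7) x 8^2 = 448
  Digit '4' (value 4) x 8^1 = 32
  Digit '2' (value 2) x 8^0 = 2
Sum = 482

482


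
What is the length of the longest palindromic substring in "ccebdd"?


Input: "ccebdd"
Checking substrings for palindromes:
  [0:2] "cc" (len 2) => palindrome
  [4:6] "dd" (len 2) => palindrome
Longest palindromic substring: "cc" with length 2

2


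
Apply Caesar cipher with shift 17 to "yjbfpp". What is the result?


Caesar cipher: shift "yjbfpp" by 17
  'y' (pos 24) + 17 = pos 15 = 'p'
  'j' (pos 9) + 17 = pos 0 = 'a'
  'b' (pos 1) + 17 = pos 18 = 's'
  'f' (pos 5) + 17 = pos 22 = 'w'
  'p' (pos 15) + 17 = pos 6 = 'g'
  'p' (pos 15) + 17 = pos 6 = 'g'
Result: paswgg

paswgg


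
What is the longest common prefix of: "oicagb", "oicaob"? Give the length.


Words: oicagb, oicaob
  Position 0: all 'o' => match
  Position 1: all 'i' => match
  Position 2: all 'c' => match
  Position 3: all 'a' => match
  Position 4: ('g', 'o') => mismatch, stop
LCP = "oica" (length 4)

4


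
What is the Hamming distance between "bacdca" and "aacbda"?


Comparing "bacdca" and "aacbda" position by position:
  Position 0: 'b' vs 'a' => differ
  Position 1: 'a' vs 'a' => same
  Position 2: 'c' vs 'c' => same
  Position 3: 'd' vs 'b' => differ
  Position 4: 'c' vs 'd' => differ
  Position 5: 'a' vs 'a' => same
Total differences (Hamming distance): 3

3


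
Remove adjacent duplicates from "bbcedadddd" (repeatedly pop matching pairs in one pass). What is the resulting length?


Input: bbcedadddd
Stack-based adjacent duplicate removal:
  Read 'b': push. Stack: b
  Read 'b': matches stack top 'b' => pop. Stack: (empty)
  Read 'c': push. Stack: c
  Read 'e': push. Stack: ce
  Read 'd': push. Stack: ced
  Read 'a': push. Stack: ceda
  Read 'd': push. Stack: cedad
  Read 'd': matches stack top 'd' => pop. Stack: ceda
  Read 'd': push. Stack: cedad
  Read 'd': matches stack top 'd' => pop. Stack: ceda
Final stack: "ceda" (length 4)

4


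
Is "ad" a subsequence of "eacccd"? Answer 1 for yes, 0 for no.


Check if "ad" is a subsequence of "eacccd"
Greedy scan:
  Position 0 ('e'): no match needed
  Position 1 ('a'): matches sub[0] = 'a'
  Position 2 ('c'): no match needed
  Position 3 ('c'): no match needed
  Position 4 ('c'): no match needed
  Position 5 ('d'): matches sub[1] = 'd'
All 2 characters matched => is a subsequence

1


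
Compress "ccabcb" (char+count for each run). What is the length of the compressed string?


Input: ccabcb
Runs:
  'c' x 2 => "c2"
  'a' x 1 => "a1"
  'b' x 1 => "b1"
  'c' x 1 => "c1"
  'b' x 1 => "b1"
Compressed: "c2a1b1c1b1"
Compressed length: 10

10


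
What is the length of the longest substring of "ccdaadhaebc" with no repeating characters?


Input: "ccdaadhaebc"
Sliding window (track last position of each char):
  Position 0 ('c'): window [0,0] length 1 -- new best
  Position 1 ('c'): repeat (last at 0), move window start to 1
  Position 1 ('c'): window [1,1] length 1
  Position 2 ('d'): window [1,2] length 2 -- new best
  Position 3 ('a'): window [1,3] length 3 -- new best
  Position 4 ('a'): repeat (last at 3), move window start to 4
  Position 4 ('a'): window [4,4] length 1
  Position 5 ('d'): window [4,5] length 2
  Position 6 ('h'): window [4,6] length 3
  Position 7 ('a'): repeat (last at 4), move window start to 5
  Position 7 ('a'): window [5,7] length 3
  Position 8 ('e'): window [5,8] length 4 -- new best
  Position 9 ('b'): window [5,9] length 5 -- new best
  Position 10 ('c'): window [5,10] length 6 -- new best
Longest substring with no repeats: "dhaebc" with length 6

6


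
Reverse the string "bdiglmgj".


Input: bdiglmgj
Reading characters right to left:
  Position 7: 'j'
  Position 6: 'g'
  Position 5: 'm'
  Position 4: 'l'
  Position 3: 'g'
  Position 2: 'i'
  Position 1: 'd'
  Position 0: 'b'
Reversed: jgmlgidb

jgmlgidb


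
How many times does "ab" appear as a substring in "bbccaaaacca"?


Searching for "ab" in "bbccaaaacca"
Scanning each position:
  Position 0: "bb" => no
  Position 1: "bc" => no
  Position 2: "cc" => no
  Position 3: "ca" => no
  Position 4: "aa" => no
  Position 5: "aa" => no
  Position 6: "aa" => no
  Position 7: "ac" => no
  Position 8: "cc" => no
  Position 9: "ca" => no
Total occurrences: 0

0


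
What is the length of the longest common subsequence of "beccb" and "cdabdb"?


LCS of "beccb" and "cdabdb"
DP table:
           c    d    a    b    d    b
      0    0    0    0    0    0    0
  b   0    0    0    0    1    1    1
  e   0    0    0    0    1    1    1
  c   0    1    1    1    1    1    1
  c   0    1    1    1    1    1    1
  b   0    1    1    1    2    2    2
LCS length = dp[5][6] = 2

2
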